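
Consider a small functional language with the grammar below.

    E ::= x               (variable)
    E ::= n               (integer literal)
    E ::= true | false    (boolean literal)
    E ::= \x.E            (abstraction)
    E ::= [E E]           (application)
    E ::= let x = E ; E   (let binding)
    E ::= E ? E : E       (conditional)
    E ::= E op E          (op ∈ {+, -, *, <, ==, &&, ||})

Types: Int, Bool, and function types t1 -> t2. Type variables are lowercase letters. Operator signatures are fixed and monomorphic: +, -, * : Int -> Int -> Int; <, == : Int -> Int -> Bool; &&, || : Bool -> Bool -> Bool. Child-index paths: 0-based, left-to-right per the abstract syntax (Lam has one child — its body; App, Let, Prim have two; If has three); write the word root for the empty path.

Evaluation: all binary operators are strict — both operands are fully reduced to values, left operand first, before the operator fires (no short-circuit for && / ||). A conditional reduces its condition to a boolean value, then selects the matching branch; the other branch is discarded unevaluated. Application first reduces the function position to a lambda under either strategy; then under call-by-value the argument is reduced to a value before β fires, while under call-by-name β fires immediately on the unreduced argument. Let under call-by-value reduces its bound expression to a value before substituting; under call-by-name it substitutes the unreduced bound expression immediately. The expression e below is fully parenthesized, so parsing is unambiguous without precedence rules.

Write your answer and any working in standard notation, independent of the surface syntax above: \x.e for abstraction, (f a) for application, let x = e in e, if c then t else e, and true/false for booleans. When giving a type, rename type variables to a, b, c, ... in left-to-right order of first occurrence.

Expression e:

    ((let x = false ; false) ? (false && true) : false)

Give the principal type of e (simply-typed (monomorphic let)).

Working:
let x : Bool
  unify Bool ~ Bool
  unify Bool ~ Bool
  unify Bool ~ Bool
  unify Bool ~ Bool

Answer: Bool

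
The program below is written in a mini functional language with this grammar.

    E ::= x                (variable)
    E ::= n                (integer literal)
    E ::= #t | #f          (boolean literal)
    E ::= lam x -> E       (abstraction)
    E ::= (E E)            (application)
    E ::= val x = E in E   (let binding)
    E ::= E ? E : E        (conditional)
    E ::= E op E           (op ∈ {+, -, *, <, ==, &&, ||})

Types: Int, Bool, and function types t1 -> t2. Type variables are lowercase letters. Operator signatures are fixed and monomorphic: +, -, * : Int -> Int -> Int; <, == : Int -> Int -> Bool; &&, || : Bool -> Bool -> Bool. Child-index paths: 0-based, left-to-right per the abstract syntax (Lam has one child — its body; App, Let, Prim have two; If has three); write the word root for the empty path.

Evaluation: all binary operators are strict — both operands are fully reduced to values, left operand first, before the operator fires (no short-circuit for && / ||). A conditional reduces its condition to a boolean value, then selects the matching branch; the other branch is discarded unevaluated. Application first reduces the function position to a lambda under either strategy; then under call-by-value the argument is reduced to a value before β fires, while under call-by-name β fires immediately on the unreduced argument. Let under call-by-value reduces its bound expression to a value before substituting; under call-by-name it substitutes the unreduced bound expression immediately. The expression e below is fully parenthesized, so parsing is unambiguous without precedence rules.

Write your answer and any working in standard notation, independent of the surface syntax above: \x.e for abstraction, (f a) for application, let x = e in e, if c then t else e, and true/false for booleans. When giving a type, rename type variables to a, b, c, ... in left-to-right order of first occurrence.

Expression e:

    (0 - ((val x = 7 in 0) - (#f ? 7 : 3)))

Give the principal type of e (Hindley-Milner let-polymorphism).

Derivation:
  unify Int ~ Int
let x : Int
  unify Int ~ Int
  unify Bool ~ Bool
  unify Int ~ Int
  unify Int ~ Int
  unify Int ~ Int

Answer: Int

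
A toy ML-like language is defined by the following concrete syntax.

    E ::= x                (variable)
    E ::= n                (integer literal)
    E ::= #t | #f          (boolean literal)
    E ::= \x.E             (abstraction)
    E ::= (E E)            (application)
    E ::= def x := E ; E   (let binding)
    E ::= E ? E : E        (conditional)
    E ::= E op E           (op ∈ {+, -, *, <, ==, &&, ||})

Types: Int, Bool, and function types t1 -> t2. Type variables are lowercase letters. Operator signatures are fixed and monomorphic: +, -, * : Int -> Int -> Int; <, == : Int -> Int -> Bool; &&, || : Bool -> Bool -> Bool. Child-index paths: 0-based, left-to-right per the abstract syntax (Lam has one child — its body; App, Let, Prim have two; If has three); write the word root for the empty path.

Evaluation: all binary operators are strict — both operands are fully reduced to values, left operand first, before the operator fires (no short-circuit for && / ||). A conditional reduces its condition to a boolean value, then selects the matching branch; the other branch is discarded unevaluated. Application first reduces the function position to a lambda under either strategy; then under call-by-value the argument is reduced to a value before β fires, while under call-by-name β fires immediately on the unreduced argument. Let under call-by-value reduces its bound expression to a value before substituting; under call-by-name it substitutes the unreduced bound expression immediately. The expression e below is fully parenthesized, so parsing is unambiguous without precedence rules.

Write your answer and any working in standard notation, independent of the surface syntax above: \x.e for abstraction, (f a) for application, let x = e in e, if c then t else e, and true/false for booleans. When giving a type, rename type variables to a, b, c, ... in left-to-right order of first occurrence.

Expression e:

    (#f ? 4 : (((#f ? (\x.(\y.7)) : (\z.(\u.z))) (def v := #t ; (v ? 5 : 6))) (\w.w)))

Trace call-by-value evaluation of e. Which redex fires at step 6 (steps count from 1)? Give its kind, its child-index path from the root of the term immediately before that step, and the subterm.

Derivation:
step 0: (if false then 4 else (((if false then (\x.(\y.7)) else (\z.(\u.z))) (let v = true in (if v then 5 else 6))) (\w.w)))
step 1: [if@root] (((if false then (\x.(\y.7)) else (\z.(\u.z))) (let v = true in (if v then 5 else 6))) (\w.w))
step 2: [if@0.0] (((\z.(\u.z)) (let v = true in (if v then 5 else 6))) (\w.w))
step 3: [let@0.1] (((\z.(\u.z)) (if true then 5 else 6)) (\w.w))
step 4: [if@0.1] (((\z.(\u.z)) 5) (\w.w))
step 5: [beta@0] ((\u.5) (\w.w))
step 6: [beta@root] 5

Answer: beta at root : ((\u.5) (\w.w))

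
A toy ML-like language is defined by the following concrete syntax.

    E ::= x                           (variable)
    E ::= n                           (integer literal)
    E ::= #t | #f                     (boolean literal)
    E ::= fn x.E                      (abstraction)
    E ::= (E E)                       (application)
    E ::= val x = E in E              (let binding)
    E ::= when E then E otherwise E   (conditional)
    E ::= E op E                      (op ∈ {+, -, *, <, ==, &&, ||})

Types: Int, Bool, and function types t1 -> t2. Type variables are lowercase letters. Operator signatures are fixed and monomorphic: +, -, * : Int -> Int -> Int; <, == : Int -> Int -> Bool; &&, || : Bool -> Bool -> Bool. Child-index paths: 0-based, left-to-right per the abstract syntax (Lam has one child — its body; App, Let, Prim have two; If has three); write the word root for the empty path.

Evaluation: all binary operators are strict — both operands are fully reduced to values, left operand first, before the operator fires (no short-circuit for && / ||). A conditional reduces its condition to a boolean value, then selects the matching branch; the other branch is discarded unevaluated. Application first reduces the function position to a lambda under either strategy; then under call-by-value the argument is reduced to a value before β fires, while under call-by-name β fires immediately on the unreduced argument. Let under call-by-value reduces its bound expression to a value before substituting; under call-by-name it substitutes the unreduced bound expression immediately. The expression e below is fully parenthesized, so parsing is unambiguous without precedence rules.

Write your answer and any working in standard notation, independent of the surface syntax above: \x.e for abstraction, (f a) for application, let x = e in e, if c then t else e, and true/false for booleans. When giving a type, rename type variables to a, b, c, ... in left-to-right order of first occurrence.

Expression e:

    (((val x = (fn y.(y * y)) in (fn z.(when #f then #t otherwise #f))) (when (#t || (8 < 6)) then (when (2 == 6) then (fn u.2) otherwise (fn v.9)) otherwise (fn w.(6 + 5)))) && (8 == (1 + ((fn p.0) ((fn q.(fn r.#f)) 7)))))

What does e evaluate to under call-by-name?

Answer: false

Working:
step 0: (((let x = (\y.(y * y)) in (\z.(if false then true else false))) (if (true || (8 < 6)) then (if (2 == 6) then (\u.2) else (\v.9)) else (\w.(6 + 5)))) && (8 == (1 + ((\p.0) ((\q.(\r.false)) 7)))))
step 1: [let@0.0] (((\z.(if false then true else false)) (if (true || (8 < 6)) then (if (2 == 6) then (\u.2) else (\v.9)) else (\w.(6 + 5)))) && (8 == (1 + ((\p.0) ((\q.(\r.false)) 7)))))
step 2: [beta@0] ((if false then true else false) && (8 == (1 + ((\p.0) ((\q.(\r.false)) 7)))))
step 3: [if@0] (false && (8 == (1 + ((\p.0) ((\q.(\r.false)) 7)))))
step 4: [beta@1.1.1] (false && (8 == (1 + 0)))
step 5: [delta@1.1] (false && (8 == 1))
step 6: [delta@1] (false && false)
step 7: [delta@root] false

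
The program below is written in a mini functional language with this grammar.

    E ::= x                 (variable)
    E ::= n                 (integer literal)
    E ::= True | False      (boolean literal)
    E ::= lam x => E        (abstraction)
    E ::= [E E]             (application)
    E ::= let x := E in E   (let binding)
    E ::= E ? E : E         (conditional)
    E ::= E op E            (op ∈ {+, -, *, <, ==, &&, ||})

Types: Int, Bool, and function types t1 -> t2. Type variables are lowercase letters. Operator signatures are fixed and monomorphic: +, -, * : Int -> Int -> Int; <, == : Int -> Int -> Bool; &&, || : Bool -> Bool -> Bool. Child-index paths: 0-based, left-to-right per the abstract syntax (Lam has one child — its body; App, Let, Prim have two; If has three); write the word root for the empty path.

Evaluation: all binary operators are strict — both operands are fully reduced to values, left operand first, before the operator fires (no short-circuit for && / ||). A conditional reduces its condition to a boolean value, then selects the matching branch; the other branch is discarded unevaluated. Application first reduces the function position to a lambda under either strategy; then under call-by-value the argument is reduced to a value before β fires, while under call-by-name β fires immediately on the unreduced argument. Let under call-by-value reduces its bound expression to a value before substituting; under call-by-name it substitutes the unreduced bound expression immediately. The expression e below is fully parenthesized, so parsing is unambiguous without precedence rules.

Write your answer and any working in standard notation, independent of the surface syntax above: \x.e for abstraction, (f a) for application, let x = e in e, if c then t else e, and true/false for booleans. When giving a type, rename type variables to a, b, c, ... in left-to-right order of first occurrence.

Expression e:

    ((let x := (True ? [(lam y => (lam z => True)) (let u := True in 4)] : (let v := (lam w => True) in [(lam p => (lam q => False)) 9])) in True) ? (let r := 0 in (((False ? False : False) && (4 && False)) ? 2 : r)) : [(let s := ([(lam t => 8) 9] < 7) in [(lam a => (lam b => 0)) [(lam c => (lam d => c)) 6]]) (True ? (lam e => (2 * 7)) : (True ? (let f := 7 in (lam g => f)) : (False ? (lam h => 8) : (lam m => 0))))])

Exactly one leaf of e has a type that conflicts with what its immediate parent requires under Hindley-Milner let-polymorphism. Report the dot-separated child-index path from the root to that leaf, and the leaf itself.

Answer: 1.1.0.1.0 : 4

Working:
  unify Bool ~ Bool
\z._ : b -> Bool
\y._ : a -> b -> Bool
let u : Bool
  unify a -> b -> Bool ~ Int -> c
  unify a ~ Int
  unify b -> Bool ~ c
_ _ : b -> Bool
\w._ : d -> Bool
let v : forall. d -> Bool
\q._ : f -> Bool
\p._ : e -> f -> Bool
  unify e -> f -> Bool ~ Int -> g
  unify e ~ Int
  unify f -> Bool ~ g
_ _ : f -> Bool
  unify b -> Bool ~ f -> Bool
  unify b ~ f
  unify Bool ~ Bool
let x : forall. f -> Bool
  unify Bool ~ Bool
let r : Int
  unify Bool ~ Bool
  unify Bool ~ Bool
  unify Bool ~ Bool
  unify Int ~ Bool
  FAIL: mismatch Int ~ Bool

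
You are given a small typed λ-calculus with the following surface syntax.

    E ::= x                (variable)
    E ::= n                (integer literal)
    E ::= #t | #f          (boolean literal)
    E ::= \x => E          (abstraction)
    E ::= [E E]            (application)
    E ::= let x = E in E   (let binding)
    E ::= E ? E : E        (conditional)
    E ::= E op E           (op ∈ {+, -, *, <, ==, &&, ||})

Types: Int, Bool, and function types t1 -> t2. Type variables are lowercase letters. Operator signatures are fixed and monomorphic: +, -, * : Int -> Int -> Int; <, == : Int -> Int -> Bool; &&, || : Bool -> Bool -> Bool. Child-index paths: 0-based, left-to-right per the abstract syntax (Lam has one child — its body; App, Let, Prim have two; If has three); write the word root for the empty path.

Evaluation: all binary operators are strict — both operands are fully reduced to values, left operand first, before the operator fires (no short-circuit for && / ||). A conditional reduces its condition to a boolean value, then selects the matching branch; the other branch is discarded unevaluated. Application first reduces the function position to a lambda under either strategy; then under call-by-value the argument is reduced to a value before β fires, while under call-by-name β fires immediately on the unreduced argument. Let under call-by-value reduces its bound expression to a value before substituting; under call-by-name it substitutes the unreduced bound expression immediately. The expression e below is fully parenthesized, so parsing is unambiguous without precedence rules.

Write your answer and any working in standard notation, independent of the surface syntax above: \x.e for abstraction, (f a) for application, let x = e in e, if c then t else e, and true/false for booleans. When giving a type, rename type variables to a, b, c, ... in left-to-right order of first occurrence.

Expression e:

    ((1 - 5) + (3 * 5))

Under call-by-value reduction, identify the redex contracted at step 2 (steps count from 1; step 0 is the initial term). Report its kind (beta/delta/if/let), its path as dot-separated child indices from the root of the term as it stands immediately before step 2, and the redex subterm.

Working:
step 0: ((1 - 5) + (3 * 5))
step 1: [delta@0] (-4 + (3 * 5))
step 2: [delta@1] (-4 + 15)

Answer: delta at 1 : (3 * 5)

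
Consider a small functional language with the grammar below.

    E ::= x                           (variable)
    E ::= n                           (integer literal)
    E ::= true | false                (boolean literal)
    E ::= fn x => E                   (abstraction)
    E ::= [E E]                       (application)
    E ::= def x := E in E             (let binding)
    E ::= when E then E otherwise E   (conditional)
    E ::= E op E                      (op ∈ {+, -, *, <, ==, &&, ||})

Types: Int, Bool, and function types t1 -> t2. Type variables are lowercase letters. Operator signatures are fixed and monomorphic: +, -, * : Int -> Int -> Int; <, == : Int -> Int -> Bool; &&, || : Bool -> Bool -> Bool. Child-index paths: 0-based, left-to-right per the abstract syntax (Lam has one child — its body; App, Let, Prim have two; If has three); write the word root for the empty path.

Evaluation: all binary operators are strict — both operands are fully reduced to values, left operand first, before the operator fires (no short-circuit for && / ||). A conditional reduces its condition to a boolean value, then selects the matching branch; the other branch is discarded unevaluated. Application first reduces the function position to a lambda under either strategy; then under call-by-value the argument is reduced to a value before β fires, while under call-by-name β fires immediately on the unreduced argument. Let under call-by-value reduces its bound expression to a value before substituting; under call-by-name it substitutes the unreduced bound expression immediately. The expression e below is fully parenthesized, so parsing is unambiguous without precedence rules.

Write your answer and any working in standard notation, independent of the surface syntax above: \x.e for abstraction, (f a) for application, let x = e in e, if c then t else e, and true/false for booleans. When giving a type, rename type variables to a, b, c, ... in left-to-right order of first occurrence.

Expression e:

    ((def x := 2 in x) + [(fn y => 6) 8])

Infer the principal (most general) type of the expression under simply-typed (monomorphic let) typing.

Working:
let x : Int
x : Int
  unify Int ~ Int
\y._ : a -> Int
  unify a -> Int ~ Int -> b
  unify a ~ Int
  unify Int ~ b
_ _ : Int
  unify Int ~ Int

Answer: Int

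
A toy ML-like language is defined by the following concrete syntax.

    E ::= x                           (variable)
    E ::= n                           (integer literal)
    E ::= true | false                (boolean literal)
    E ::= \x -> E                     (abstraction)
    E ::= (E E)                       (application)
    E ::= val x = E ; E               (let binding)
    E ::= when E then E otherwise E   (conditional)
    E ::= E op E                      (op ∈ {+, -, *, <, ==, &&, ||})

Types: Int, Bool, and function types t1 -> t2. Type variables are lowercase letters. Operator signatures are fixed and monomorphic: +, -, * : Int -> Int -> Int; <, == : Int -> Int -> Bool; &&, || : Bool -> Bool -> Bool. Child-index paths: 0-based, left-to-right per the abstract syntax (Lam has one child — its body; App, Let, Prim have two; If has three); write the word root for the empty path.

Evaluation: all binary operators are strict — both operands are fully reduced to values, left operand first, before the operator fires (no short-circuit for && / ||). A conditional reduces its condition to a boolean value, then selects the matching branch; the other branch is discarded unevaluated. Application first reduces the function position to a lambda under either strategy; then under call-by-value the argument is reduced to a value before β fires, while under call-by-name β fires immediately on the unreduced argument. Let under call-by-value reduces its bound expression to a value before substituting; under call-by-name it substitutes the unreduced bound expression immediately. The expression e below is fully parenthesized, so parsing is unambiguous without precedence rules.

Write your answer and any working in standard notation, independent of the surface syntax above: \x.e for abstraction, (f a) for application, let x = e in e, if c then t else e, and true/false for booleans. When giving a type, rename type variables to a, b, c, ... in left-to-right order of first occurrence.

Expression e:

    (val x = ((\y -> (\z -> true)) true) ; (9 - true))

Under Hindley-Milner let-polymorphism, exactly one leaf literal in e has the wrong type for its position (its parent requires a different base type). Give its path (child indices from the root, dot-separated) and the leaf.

Answer: 1.1 : true

Working:
\z._ : b -> Bool
\y._ : a -> b -> Bool
  unify a -> b -> Bool ~ Bool -> c
  unify a ~ Bool
  unify b -> Bool ~ c
_ _ : b -> Bool
let x : forall. b -> Bool
  unify Int ~ Int
  unify Bool ~ Int
  FAIL: mismatch Bool ~ Int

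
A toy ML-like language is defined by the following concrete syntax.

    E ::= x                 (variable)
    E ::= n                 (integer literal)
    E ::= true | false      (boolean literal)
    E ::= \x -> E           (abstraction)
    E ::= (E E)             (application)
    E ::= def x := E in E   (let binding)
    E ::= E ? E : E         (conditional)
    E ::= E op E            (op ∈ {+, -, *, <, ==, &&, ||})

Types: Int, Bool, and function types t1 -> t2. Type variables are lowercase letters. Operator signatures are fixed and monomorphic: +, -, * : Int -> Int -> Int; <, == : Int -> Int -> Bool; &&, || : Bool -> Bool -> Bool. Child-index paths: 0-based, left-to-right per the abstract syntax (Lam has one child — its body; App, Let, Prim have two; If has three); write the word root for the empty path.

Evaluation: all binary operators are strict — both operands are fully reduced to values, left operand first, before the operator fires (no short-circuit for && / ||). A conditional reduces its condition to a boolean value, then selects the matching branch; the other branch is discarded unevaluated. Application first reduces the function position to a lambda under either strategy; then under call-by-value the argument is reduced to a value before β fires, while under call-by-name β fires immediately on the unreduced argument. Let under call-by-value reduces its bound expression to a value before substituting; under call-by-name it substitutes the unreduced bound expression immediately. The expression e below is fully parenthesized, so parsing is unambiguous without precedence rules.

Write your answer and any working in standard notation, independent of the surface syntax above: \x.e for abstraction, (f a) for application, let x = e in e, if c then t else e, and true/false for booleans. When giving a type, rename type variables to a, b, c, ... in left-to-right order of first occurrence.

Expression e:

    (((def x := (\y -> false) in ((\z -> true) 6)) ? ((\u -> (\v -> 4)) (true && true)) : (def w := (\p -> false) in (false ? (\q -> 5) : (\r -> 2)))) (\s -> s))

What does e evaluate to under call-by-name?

Working:
step 0: ((if (let x = (\y.false) in ((\z.true) 6)) then ((\u.(\v.4)) (true && true)) else (let w = (\p.false) in (if false then (\q.5) else (\r.2)))) (\s.s))
step 1: [let@0.0] ((if ((\z.true) 6) then ((\u.(\v.4)) (true && true)) else (let w = (\p.false) in (if false then (\q.5) else (\r.2)))) (\s.s))
step 2: [beta@0.0] ((if true then ((\u.(\v.4)) (true && true)) else (let w = (\p.false) in (if false then (\q.5) else (\r.2)))) (\s.s))
step 3: [if@0] (((\u.(\v.4)) (true && true)) (\s.s))
step 4: [beta@0] ((\v.4) (\s.s))
step 5: [beta@root] 4

Answer: 4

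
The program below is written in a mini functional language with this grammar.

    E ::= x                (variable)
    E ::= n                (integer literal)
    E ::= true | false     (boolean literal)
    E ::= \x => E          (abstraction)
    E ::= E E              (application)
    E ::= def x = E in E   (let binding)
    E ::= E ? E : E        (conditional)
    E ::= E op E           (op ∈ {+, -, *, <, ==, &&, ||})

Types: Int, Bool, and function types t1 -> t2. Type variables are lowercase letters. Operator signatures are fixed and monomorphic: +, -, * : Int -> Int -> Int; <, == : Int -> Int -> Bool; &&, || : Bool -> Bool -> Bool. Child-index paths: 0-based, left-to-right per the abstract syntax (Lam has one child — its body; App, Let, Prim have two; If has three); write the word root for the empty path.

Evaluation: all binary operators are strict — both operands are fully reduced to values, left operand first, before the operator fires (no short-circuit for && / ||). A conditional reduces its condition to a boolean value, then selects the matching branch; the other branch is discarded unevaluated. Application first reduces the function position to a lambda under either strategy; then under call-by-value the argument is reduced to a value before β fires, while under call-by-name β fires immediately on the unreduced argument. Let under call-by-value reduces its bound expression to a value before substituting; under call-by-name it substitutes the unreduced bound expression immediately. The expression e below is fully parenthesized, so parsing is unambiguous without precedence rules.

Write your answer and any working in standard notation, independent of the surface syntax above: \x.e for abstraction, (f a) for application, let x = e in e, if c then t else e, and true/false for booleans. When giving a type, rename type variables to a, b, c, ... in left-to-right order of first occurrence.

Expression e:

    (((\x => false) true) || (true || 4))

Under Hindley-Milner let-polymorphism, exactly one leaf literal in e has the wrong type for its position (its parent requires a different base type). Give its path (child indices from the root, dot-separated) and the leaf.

Derivation:
\x._ : a -> Bool
  unify a -> Bool ~ Bool -> b
  unify a ~ Bool
  unify Bool ~ b
_ _ : Bool
  unify Bool ~ Bool
  unify Bool ~ Bool
  unify Int ~ Bool
  FAIL: mismatch Int ~ Bool

Answer: 1.1 : 4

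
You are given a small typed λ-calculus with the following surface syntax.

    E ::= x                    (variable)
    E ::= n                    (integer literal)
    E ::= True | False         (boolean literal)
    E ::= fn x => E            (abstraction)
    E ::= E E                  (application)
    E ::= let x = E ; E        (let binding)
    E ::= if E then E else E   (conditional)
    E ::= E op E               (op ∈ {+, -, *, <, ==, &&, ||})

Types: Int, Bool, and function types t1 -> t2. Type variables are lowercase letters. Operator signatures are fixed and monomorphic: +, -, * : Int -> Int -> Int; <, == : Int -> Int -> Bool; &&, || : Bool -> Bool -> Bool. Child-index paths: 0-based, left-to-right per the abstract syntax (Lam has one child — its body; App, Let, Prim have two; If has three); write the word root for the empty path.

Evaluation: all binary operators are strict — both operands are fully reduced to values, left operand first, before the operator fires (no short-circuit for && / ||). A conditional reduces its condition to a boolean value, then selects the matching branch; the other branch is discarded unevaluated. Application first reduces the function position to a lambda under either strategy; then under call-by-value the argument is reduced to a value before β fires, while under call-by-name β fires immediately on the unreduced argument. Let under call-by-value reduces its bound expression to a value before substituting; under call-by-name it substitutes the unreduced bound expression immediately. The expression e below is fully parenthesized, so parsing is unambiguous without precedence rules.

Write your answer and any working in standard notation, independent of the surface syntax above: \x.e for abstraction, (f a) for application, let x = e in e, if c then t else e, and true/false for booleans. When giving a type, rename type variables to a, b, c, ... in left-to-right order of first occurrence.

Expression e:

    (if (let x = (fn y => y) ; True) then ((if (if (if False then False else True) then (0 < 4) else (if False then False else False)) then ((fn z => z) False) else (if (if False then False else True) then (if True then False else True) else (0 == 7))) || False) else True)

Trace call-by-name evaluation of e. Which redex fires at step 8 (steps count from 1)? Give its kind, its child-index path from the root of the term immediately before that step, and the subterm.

Answer: delta at root : (false || false)

Trace:
step 0: (if (let x = (\y.y) in true) then ((if (if (if false then false else true) then (0 < 4) else (if false then false else false)) then ((\z.z) false) else (if (if false then false else true) then (if true then false else true) else (0 == 7))) || false) else true)
step 1: [let@0] (if true then ((if (if (if false then false else true) then (0 < 4) else (if false then false else false)) then ((\z.z) false) else (if (if false then false else true) then (if true then false else true) else (0 == 7))) || false) else true)
step 2: [if@root] ((if (if (if false then false else true) then (0 < 4) else (if false then false else false)) then ((\z.z) false) else (if (if false then false else true) then (if true then false else true) else (0 == 7))) || false)
step 3: [if@0.0.0] ((if (if true then (0 < 4) else (if false then false else false)) then ((\z.z) false) else (if (if false then false else true) then (if true then false else true) else (0 == 7))) || false)
step 4: [if@0.0] ((if (0 < 4) then ((\z.z) false) else (if (if false then false else true) then (if true then false else true) else (0 == 7))) || false)
step 5: [delta@0.0] ((if true then ((\z.z) false) else (if (if false then false else true) then (if true then false else true) else (0 == 7))) || false)
step 6: [if@0] (((\z.z) false) || false)
step 7: [beta@0] (false || false)
step 8: [delta@root] false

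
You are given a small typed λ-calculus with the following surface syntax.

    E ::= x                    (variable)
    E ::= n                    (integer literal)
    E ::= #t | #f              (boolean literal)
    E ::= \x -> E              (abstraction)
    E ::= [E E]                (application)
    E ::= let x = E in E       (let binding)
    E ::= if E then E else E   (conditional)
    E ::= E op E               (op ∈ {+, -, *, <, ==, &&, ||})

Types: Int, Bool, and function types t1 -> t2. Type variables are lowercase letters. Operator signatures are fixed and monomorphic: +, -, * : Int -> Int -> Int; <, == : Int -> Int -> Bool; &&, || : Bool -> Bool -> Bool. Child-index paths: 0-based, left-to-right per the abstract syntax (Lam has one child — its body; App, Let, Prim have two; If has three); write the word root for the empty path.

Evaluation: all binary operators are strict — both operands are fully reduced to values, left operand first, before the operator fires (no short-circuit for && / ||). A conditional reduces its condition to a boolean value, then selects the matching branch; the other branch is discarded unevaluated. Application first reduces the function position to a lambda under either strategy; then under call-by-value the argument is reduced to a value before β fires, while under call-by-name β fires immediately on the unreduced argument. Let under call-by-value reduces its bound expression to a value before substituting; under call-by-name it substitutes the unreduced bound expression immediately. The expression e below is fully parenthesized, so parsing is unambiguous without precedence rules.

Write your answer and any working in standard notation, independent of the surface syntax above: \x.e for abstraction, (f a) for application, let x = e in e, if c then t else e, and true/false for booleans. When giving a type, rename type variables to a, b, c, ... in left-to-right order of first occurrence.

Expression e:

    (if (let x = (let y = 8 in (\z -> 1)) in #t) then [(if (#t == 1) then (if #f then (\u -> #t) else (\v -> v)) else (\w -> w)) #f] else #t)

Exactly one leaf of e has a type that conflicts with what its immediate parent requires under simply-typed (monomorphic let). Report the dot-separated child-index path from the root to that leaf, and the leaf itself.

Trace:
let y : Int
\z._ : a -> Int
let x : a -> Int
  unify Bool ~ Bool
  unify Bool ~ Int
  FAIL: mismatch Bool ~ Int

Answer: 1.0.0.0 : true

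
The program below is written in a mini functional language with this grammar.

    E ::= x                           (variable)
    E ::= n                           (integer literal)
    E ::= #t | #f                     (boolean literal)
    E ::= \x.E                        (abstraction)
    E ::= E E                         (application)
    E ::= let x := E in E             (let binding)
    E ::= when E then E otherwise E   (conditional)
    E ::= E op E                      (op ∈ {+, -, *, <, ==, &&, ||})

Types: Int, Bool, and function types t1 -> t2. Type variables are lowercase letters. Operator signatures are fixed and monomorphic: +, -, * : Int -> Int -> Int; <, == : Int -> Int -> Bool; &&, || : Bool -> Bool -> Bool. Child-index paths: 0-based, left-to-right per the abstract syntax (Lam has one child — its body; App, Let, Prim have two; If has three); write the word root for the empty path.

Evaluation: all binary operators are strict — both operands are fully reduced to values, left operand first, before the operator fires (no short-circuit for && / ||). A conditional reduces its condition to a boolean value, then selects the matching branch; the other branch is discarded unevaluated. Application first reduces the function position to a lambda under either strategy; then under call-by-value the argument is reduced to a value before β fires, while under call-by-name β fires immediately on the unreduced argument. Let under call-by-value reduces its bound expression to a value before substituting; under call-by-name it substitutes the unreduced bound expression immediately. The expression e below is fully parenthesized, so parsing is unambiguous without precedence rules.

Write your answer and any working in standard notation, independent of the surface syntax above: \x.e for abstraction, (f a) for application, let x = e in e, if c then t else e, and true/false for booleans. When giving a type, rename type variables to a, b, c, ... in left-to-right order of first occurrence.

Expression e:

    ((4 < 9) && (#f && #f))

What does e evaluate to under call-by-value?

Derivation:
step 0: ((4 < 9) && (false && false))
step 1: [delta@0] (true && (false && false))
step 2: [delta@1] (true && false)
step 3: [delta@root] false

Answer: false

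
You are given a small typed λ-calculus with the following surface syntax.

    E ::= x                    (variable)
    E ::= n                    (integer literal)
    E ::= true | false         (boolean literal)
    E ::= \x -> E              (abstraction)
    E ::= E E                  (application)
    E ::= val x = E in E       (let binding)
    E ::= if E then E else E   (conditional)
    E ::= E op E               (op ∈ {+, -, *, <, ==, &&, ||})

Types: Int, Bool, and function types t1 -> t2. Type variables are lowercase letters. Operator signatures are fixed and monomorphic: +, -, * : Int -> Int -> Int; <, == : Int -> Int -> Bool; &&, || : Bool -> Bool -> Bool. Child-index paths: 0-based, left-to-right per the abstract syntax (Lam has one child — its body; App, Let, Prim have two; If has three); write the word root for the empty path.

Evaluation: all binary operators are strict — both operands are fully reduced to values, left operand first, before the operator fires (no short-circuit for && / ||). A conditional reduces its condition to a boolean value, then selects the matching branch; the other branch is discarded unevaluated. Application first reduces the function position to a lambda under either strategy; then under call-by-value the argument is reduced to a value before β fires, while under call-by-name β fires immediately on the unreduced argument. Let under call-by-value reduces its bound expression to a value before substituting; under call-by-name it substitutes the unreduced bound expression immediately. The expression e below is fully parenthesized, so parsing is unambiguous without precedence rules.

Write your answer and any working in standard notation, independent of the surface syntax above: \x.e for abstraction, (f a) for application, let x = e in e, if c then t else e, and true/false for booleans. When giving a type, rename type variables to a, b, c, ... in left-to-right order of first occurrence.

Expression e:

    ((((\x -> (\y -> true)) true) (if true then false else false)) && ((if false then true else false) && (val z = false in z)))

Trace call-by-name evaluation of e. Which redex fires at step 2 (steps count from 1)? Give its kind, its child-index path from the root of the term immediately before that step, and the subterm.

Derivation:
step 0: ((((\x.(\y.true)) true) (if true then false else false)) && ((if false then true else false) && (let z = false in z)))
step 1: [beta@0.0] (((\y.true) (if true then false else false)) && ((if false then true else false) && (let z = false in z)))
step 2: [beta@0] (true && ((if false then true else false) && (let z = false in z)))

Answer: beta at 0 : ((\y.true) (if true then false else false))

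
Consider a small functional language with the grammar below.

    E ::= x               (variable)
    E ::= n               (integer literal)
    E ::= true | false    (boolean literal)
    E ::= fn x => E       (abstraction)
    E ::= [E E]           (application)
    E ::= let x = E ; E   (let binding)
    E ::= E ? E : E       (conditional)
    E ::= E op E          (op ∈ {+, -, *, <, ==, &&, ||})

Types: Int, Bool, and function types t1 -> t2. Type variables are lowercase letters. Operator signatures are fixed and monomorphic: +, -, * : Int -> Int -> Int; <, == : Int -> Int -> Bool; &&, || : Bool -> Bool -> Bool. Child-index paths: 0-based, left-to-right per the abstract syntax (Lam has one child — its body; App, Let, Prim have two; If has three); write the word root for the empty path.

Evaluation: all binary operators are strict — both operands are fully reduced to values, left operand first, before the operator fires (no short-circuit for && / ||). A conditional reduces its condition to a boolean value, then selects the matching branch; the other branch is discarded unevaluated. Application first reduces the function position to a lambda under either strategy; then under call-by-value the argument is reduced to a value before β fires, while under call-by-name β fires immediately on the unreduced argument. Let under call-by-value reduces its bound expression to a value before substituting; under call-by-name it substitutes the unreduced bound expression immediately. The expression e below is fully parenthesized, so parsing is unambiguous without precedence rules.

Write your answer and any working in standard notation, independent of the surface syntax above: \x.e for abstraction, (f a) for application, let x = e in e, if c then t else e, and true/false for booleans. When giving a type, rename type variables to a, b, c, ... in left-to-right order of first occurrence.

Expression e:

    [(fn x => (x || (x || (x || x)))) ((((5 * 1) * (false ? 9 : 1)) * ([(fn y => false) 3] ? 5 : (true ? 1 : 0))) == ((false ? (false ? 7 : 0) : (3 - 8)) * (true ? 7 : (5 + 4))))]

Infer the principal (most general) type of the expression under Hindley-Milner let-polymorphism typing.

Working:
x : a
  unify a ~ Bool
x : Bool
  unify Bool ~ Bool
x : Bool
  unify Bool ~ Bool
x : Bool
  unify Bool ~ Bool
  unify Bool ~ Bool
  unify Bool ~ Bool
\x._ : Bool -> Bool
  unify Int ~ Int
  unify Int ~ Int
  unify Int ~ Int
  unify Bool ~ Bool
  unify Int ~ Int
  unify Int ~ Int
  unify Int ~ Int
\y._ : b -> Bool
  unify b -> Bool ~ Int -> c
  unify b ~ Int
  unify Bool ~ c
_ _ : Bool
  unify Bool ~ Bool
  unify Bool ~ Bool
  unify Int ~ Int
  unify Int ~ Int
  unify Int ~ Int
  unify Int ~ Int
  unify Bool ~ Bool
  unify Bool ~ Bool
  unify Int ~ Int
  unify Int ~ Int
  unify Int ~ Int
  unify Int ~ Int
  unify Int ~ Int
  unify Bool ~ Bool
  unify Int ~ Int
  unify Int ~ Int
  unify Int ~ Int
  unify Int ~ Int
  unify Int ~ Int
  unify Bool -> Bool ~ Bool -> d
  unify Bool ~ Bool
  unify Bool ~ d
_ _ : Bool

Answer: Bool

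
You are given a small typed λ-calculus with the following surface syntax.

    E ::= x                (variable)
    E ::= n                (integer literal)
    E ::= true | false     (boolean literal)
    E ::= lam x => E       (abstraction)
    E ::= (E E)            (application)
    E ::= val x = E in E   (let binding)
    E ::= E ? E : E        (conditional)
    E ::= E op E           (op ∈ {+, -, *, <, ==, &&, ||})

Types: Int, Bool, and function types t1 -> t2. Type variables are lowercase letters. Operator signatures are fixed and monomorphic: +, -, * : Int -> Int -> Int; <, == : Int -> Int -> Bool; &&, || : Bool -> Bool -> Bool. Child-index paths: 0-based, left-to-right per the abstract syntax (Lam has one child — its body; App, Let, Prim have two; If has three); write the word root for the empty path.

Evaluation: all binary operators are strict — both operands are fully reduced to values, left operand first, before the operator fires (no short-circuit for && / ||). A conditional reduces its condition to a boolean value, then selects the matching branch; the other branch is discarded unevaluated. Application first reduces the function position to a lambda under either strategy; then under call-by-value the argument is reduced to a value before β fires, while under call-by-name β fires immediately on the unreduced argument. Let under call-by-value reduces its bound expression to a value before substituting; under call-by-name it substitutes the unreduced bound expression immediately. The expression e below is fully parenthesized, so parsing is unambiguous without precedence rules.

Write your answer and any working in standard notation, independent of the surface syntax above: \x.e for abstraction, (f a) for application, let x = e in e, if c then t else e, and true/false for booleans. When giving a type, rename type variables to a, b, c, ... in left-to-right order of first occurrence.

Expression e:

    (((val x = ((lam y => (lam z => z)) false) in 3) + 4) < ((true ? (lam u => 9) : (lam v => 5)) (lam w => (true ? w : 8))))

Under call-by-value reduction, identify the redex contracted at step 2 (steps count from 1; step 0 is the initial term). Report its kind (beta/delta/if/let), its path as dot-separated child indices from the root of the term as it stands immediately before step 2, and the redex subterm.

Answer: let at 0.0 : (let x = (\z.z) in 3)

Trace:
step 0: (((let x = ((\y.(\z.z)) false) in 3) + 4) < ((if true then (\u.9) else (\v.5)) (\w.(if true then w else 8))))
step 1: [beta@0.0.0] (((let x = (\z.z) in 3) + 4) < ((if true then (\u.9) else (\v.5)) (\w.(if true then w else 8))))
step 2: [let@0.0] ((3 + 4) < ((if true then (\u.9) else (\v.5)) (\w.(if true then w else 8))))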